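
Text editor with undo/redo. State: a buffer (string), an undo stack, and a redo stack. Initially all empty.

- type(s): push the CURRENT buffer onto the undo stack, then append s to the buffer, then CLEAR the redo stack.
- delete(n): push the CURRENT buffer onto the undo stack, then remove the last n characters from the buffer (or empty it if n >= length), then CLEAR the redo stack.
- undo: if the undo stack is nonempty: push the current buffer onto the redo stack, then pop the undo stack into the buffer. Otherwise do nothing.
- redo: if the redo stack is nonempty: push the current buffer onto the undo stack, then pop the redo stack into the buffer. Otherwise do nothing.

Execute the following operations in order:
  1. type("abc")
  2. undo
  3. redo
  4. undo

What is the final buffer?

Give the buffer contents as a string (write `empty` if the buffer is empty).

After op 1 (type): buf='abc' undo_depth=1 redo_depth=0
After op 2 (undo): buf='(empty)' undo_depth=0 redo_depth=1
After op 3 (redo): buf='abc' undo_depth=1 redo_depth=0
After op 4 (undo): buf='(empty)' undo_depth=0 redo_depth=1

Answer: empty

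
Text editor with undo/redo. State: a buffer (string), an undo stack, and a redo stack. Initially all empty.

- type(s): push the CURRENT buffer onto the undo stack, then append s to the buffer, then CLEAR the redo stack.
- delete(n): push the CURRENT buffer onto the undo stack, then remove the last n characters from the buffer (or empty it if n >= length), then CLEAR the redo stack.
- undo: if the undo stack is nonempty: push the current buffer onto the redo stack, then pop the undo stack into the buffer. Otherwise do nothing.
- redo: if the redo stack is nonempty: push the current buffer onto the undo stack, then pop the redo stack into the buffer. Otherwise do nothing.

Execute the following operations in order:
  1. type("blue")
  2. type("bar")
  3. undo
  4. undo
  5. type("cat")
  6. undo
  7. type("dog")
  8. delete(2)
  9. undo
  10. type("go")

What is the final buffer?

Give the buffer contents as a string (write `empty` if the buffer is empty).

Answer: doggo

Derivation:
After op 1 (type): buf='blue' undo_depth=1 redo_depth=0
After op 2 (type): buf='bluebar' undo_depth=2 redo_depth=0
After op 3 (undo): buf='blue' undo_depth=1 redo_depth=1
After op 4 (undo): buf='(empty)' undo_depth=0 redo_depth=2
After op 5 (type): buf='cat' undo_depth=1 redo_depth=0
After op 6 (undo): buf='(empty)' undo_depth=0 redo_depth=1
After op 7 (type): buf='dog' undo_depth=1 redo_depth=0
After op 8 (delete): buf='d' undo_depth=2 redo_depth=0
After op 9 (undo): buf='dog' undo_depth=1 redo_depth=1
After op 10 (type): buf='doggo' undo_depth=2 redo_depth=0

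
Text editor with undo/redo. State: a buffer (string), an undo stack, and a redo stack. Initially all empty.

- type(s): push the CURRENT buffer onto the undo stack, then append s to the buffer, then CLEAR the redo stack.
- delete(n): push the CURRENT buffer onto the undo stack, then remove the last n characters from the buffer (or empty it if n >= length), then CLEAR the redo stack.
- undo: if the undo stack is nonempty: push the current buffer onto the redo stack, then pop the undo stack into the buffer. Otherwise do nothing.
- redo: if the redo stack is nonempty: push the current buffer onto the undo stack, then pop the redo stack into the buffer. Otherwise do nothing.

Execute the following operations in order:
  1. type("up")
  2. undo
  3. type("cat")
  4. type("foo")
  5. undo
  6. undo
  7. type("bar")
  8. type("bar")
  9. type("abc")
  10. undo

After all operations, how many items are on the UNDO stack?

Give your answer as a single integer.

After op 1 (type): buf='up' undo_depth=1 redo_depth=0
After op 2 (undo): buf='(empty)' undo_depth=0 redo_depth=1
After op 3 (type): buf='cat' undo_depth=1 redo_depth=0
After op 4 (type): buf='catfoo' undo_depth=2 redo_depth=0
After op 5 (undo): buf='cat' undo_depth=1 redo_depth=1
After op 6 (undo): buf='(empty)' undo_depth=0 redo_depth=2
After op 7 (type): buf='bar' undo_depth=1 redo_depth=0
After op 8 (type): buf='barbar' undo_depth=2 redo_depth=0
After op 9 (type): buf='barbarabc' undo_depth=3 redo_depth=0
After op 10 (undo): buf='barbar' undo_depth=2 redo_depth=1

Answer: 2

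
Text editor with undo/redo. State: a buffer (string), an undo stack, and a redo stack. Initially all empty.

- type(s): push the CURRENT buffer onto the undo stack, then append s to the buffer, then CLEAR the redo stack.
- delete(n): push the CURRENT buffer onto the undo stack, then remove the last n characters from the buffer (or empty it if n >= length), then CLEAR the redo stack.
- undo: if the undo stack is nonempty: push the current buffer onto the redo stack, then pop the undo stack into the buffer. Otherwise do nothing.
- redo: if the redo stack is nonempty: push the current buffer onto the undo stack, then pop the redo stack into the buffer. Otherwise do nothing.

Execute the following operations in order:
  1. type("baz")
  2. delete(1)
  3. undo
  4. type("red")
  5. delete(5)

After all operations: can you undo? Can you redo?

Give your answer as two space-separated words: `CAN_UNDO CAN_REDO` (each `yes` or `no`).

Answer: yes no

Derivation:
After op 1 (type): buf='baz' undo_depth=1 redo_depth=0
After op 2 (delete): buf='ba' undo_depth=2 redo_depth=0
After op 3 (undo): buf='baz' undo_depth=1 redo_depth=1
After op 4 (type): buf='bazred' undo_depth=2 redo_depth=0
After op 5 (delete): buf='b' undo_depth=3 redo_depth=0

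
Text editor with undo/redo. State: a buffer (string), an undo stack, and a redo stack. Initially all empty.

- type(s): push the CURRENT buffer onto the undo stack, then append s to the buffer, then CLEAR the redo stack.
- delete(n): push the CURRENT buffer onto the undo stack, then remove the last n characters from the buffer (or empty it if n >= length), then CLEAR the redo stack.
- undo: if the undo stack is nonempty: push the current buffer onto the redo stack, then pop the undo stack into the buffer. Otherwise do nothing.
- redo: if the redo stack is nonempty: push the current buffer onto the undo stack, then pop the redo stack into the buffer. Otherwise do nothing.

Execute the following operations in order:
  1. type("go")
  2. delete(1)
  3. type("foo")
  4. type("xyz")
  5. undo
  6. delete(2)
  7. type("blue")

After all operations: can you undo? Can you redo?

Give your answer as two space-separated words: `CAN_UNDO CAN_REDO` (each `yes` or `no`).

After op 1 (type): buf='go' undo_depth=1 redo_depth=0
After op 2 (delete): buf='g' undo_depth=2 redo_depth=0
After op 3 (type): buf='gfoo' undo_depth=3 redo_depth=0
After op 4 (type): buf='gfooxyz' undo_depth=4 redo_depth=0
After op 5 (undo): buf='gfoo' undo_depth=3 redo_depth=1
After op 6 (delete): buf='gf' undo_depth=4 redo_depth=0
After op 7 (type): buf='gfblue' undo_depth=5 redo_depth=0

Answer: yes no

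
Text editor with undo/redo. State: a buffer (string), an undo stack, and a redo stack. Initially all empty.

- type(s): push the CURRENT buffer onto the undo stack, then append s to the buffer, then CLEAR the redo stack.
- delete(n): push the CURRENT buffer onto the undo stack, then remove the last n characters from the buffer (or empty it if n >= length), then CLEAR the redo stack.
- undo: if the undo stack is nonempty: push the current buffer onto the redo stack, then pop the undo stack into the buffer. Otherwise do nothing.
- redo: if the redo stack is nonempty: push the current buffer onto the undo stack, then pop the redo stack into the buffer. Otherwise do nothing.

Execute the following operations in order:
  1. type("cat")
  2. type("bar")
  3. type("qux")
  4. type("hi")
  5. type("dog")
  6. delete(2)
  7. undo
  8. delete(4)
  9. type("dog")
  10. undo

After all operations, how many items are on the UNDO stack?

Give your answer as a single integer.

Answer: 6

Derivation:
After op 1 (type): buf='cat' undo_depth=1 redo_depth=0
After op 2 (type): buf='catbar' undo_depth=2 redo_depth=0
After op 3 (type): buf='catbarqux' undo_depth=3 redo_depth=0
After op 4 (type): buf='catbarquxhi' undo_depth=4 redo_depth=0
After op 5 (type): buf='catbarquxhidog' undo_depth=5 redo_depth=0
After op 6 (delete): buf='catbarquxhid' undo_depth=6 redo_depth=0
After op 7 (undo): buf='catbarquxhidog' undo_depth=5 redo_depth=1
After op 8 (delete): buf='catbarquxh' undo_depth=6 redo_depth=0
After op 9 (type): buf='catbarquxhdog' undo_depth=7 redo_depth=0
After op 10 (undo): buf='catbarquxh' undo_depth=6 redo_depth=1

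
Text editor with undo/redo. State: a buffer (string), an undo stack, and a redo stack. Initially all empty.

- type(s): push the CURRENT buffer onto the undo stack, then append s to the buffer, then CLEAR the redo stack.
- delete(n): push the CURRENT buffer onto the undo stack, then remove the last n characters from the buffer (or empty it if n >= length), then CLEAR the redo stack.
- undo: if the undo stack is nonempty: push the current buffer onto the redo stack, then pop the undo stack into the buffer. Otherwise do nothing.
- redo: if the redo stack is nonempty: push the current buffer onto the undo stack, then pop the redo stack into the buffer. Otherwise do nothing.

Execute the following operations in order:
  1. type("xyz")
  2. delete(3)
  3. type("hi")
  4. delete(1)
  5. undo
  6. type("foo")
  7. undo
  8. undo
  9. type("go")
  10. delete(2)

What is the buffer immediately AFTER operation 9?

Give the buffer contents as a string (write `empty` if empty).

Answer: go

Derivation:
After op 1 (type): buf='xyz' undo_depth=1 redo_depth=0
After op 2 (delete): buf='(empty)' undo_depth=2 redo_depth=0
After op 3 (type): buf='hi' undo_depth=3 redo_depth=0
After op 4 (delete): buf='h' undo_depth=4 redo_depth=0
After op 5 (undo): buf='hi' undo_depth=3 redo_depth=1
After op 6 (type): buf='hifoo' undo_depth=4 redo_depth=0
After op 7 (undo): buf='hi' undo_depth=3 redo_depth=1
After op 8 (undo): buf='(empty)' undo_depth=2 redo_depth=2
After op 9 (type): buf='go' undo_depth=3 redo_depth=0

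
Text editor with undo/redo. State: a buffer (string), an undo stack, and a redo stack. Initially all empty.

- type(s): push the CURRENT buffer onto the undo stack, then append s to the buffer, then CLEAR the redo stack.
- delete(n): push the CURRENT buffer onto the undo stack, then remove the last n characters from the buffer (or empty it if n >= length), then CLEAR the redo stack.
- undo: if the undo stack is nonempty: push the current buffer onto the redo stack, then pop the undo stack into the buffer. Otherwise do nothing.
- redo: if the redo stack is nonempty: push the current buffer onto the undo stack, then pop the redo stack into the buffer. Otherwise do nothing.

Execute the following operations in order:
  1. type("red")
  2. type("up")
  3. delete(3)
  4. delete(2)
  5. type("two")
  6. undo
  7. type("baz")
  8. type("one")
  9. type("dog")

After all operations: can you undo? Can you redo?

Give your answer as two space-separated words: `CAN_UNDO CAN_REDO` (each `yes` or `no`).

After op 1 (type): buf='red' undo_depth=1 redo_depth=0
After op 2 (type): buf='redup' undo_depth=2 redo_depth=0
After op 3 (delete): buf='re' undo_depth=3 redo_depth=0
After op 4 (delete): buf='(empty)' undo_depth=4 redo_depth=0
After op 5 (type): buf='two' undo_depth=5 redo_depth=0
After op 6 (undo): buf='(empty)' undo_depth=4 redo_depth=1
After op 7 (type): buf='baz' undo_depth=5 redo_depth=0
After op 8 (type): buf='bazone' undo_depth=6 redo_depth=0
After op 9 (type): buf='bazonedog' undo_depth=7 redo_depth=0

Answer: yes no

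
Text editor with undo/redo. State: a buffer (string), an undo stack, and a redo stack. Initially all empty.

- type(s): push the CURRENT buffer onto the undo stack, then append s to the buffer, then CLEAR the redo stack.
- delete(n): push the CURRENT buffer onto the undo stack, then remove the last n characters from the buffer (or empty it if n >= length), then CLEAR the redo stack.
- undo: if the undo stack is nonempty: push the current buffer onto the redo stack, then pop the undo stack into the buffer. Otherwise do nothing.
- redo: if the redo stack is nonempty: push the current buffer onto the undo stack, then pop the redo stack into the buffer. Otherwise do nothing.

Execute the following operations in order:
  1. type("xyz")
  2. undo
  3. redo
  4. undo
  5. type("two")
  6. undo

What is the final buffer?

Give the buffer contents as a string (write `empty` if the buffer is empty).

After op 1 (type): buf='xyz' undo_depth=1 redo_depth=0
After op 2 (undo): buf='(empty)' undo_depth=0 redo_depth=1
After op 3 (redo): buf='xyz' undo_depth=1 redo_depth=0
After op 4 (undo): buf='(empty)' undo_depth=0 redo_depth=1
After op 5 (type): buf='two' undo_depth=1 redo_depth=0
After op 6 (undo): buf='(empty)' undo_depth=0 redo_depth=1

Answer: empty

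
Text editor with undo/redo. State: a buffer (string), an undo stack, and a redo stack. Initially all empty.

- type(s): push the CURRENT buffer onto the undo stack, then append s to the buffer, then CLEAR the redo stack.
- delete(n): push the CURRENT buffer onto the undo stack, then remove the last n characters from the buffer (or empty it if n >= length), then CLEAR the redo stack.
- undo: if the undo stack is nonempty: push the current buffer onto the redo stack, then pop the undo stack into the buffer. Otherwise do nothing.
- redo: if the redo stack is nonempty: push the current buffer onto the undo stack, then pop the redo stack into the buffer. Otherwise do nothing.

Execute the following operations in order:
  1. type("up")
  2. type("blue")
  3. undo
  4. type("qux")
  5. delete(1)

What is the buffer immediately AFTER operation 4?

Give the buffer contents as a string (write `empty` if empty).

After op 1 (type): buf='up' undo_depth=1 redo_depth=0
After op 2 (type): buf='upblue' undo_depth=2 redo_depth=0
After op 3 (undo): buf='up' undo_depth=1 redo_depth=1
After op 4 (type): buf='upqux' undo_depth=2 redo_depth=0

Answer: upqux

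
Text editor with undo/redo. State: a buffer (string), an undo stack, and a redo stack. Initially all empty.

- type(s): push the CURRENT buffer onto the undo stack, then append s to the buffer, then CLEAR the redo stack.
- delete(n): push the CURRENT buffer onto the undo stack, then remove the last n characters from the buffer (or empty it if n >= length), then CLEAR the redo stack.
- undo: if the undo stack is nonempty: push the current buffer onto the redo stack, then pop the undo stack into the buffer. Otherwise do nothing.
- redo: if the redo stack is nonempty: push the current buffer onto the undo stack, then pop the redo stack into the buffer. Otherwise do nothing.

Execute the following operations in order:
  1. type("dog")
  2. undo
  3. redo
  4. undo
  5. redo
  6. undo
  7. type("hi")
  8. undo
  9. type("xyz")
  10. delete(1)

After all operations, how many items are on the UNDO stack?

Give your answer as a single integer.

Answer: 2

Derivation:
After op 1 (type): buf='dog' undo_depth=1 redo_depth=0
After op 2 (undo): buf='(empty)' undo_depth=0 redo_depth=1
After op 3 (redo): buf='dog' undo_depth=1 redo_depth=0
After op 4 (undo): buf='(empty)' undo_depth=0 redo_depth=1
After op 5 (redo): buf='dog' undo_depth=1 redo_depth=0
After op 6 (undo): buf='(empty)' undo_depth=0 redo_depth=1
After op 7 (type): buf='hi' undo_depth=1 redo_depth=0
After op 8 (undo): buf='(empty)' undo_depth=0 redo_depth=1
After op 9 (type): buf='xyz' undo_depth=1 redo_depth=0
After op 10 (delete): buf='xy' undo_depth=2 redo_depth=0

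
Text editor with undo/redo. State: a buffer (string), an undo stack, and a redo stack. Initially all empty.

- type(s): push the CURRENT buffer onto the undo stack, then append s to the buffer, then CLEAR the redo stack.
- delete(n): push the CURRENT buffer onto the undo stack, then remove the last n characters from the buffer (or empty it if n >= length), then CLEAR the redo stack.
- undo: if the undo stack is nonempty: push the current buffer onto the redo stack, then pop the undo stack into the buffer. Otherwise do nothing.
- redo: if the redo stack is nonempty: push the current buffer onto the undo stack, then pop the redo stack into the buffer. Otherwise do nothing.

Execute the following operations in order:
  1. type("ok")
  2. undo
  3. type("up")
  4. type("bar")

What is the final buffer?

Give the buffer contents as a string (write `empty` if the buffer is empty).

After op 1 (type): buf='ok' undo_depth=1 redo_depth=0
After op 2 (undo): buf='(empty)' undo_depth=0 redo_depth=1
After op 3 (type): buf='up' undo_depth=1 redo_depth=0
After op 4 (type): buf='upbar' undo_depth=2 redo_depth=0

Answer: upbar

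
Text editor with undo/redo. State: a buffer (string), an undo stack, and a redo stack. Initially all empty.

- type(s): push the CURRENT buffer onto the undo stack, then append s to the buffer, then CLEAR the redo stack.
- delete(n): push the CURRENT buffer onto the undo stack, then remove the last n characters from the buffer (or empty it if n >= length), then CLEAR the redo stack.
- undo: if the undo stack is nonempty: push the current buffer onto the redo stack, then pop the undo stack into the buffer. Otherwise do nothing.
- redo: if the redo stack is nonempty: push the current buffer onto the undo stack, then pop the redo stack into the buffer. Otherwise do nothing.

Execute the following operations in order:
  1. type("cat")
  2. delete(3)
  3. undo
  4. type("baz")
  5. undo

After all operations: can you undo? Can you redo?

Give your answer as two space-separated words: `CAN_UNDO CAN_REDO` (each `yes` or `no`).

Answer: yes yes

Derivation:
After op 1 (type): buf='cat' undo_depth=1 redo_depth=0
After op 2 (delete): buf='(empty)' undo_depth=2 redo_depth=0
After op 3 (undo): buf='cat' undo_depth=1 redo_depth=1
After op 4 (type): buf='catbaz' undo_depth=2 redo_depth=0
After op 5 (undo): buf='cat' undo_depth=1 redo_depth=1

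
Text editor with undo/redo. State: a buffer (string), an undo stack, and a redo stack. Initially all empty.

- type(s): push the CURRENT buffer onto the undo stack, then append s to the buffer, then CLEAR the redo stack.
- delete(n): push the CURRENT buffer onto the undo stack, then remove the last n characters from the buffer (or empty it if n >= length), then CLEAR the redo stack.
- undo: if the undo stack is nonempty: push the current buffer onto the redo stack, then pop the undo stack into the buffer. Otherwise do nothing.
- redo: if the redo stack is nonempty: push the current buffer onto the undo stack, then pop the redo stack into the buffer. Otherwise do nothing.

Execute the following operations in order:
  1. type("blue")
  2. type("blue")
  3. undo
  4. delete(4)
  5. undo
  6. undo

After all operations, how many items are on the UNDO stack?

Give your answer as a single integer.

Answer: 0

Derivation:
After op 1 (type): buf='blue' undo_depth=1 redo_depth=0
After op 2 (type): buf='blueblue' undo_depth=2 redo_depth=0
After op 3 (undo): buf='blue' undo_depth=1 redo_depth=1
After op 4 (delete): buf='(empty)' undo_depth=2 redo_depth=0
After op 5 (undo): buf='blue' undo_depth=1 redo_depth=1
After op 6 (undo): buf='(empty)' undo_depth=0 redo_depth=2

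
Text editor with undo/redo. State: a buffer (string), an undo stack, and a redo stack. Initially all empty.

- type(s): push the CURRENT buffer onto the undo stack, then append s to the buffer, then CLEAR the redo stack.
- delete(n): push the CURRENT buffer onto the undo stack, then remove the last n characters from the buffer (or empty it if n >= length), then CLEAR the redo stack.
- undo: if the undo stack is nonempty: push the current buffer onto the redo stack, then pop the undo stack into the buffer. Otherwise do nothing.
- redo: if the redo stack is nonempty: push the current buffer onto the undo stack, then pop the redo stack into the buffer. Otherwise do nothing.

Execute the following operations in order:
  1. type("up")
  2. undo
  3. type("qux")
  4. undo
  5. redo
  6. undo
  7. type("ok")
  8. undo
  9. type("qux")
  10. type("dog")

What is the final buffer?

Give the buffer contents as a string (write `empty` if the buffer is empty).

Answer: quxdog

Derivation:
After op 1 (type): buf='up' undo_depth=1 redo_depth=0
After op 2 (undo): buf='(empty)' undo_depth=0 redo_depth=1
After op 3 (type): buf='qux' undo_depth=1 redo_depth=0
After op 4 (undo): buf='(empty)' undo_depth=0 redo_depth=1
After op 5 (redo): buf='qux' undo_depth=1 redo_depth=0
After op 6 (undo): buf='(empty)' undo_depth=0 redo_depth=1
After op 7 (type): buf='ok' undo_depth=1 redo_depth=0
After op 8 (undo): buf='(empty)' undo_depth=0 redo_depth=1
After op 9 (type): buf='qux' undo_depth=1 redo_depth=0
After op 10 (type): buf='quxdog' undo_depth=2 redo_depth=0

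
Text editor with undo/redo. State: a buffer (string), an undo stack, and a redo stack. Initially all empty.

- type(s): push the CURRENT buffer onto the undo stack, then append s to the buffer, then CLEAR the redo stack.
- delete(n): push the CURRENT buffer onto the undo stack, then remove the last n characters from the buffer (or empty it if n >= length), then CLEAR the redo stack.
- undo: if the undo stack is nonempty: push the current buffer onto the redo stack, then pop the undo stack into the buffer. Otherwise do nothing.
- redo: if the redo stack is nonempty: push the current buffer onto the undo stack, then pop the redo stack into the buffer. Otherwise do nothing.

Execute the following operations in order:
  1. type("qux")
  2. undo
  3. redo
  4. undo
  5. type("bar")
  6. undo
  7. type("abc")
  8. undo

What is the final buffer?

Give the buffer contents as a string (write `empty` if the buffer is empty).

After op 1 (type): buf='qux' undo_depth=1 redo_depth=0
After op 2 (undo): buf='(empty)' undo_depth=0 redo_depth=1
After op 3 (redo): buf='qux' undo_depth=1 redo_depth=0
After op 4 (undo): buf='(empty)' undo_depth=0 redo_depth=1
After op 5 (type): buf='bar' undo_depth=1 redo_depth=0
After op 6 (undo): buf='(empty)' undo_depth=0 redo_depth=1
After op 7 (type): buf='abc' undo_depth=1 redo_depth=0
After op 8 (undo): buf='(empty)' undo_depth=0 redo_depth=1

Answer: empty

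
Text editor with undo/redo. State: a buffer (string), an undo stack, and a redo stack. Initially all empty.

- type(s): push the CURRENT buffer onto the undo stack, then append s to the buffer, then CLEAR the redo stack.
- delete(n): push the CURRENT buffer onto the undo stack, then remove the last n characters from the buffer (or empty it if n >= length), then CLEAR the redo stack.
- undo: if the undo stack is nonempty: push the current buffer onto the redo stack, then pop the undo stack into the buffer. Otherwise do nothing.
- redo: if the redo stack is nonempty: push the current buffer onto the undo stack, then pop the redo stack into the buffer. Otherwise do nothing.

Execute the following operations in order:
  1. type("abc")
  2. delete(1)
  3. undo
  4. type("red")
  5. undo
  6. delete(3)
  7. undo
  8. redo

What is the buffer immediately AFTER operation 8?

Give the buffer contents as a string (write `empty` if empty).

After op 1 (type): buf='abc' undo_depth=1 redo_depth=0
After op 2 (delete): buf='ab' undo_depth=2 redo_depth=0
After op 3 (undo): buf='abc' undo_depth=1 redo_depth=1
After op 4 (type): buf='abcred' undo_depth=2 redo_depth=0
After op 5 (undo): buf='abc' undo_depth=1 redo_depth=1
After op 6 (delete): buf='(empty)' undo_depth=2 redo_depth=0
After op 7 (undo): buf='abc' undo_depth=1 redo_depth=1
After op 8 (redo): buf='(empty)' undo_depth=2 redo_depth=0

Answer: empty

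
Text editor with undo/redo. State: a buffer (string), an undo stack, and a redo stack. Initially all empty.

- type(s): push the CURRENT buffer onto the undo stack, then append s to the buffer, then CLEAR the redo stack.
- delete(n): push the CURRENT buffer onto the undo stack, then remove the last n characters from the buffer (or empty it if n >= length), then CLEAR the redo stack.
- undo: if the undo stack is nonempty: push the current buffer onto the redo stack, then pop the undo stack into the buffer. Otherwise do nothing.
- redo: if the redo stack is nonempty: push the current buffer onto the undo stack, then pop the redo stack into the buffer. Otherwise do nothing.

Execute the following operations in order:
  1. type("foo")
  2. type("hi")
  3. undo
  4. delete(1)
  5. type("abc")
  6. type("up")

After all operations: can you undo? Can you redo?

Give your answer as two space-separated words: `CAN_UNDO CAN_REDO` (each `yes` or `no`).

After op 1 (type): buf='foo' undo_depth=1 redo_depth=0
After op 2 (type): buf='foohi' undo_depth=2 redo_depth=0
After op 3 (undo): buf='foo' undo_depth=1 redo_depth=1
After op 4 (delete): buf='fo' undo_depth=2 redo_depth=0
After op 5 (type): buf='foabc' undo_depth=3 redo_depth=0
After op 6 (type): buf='foabcup' undo_depth=4 redo_depth=0

Answer: yes no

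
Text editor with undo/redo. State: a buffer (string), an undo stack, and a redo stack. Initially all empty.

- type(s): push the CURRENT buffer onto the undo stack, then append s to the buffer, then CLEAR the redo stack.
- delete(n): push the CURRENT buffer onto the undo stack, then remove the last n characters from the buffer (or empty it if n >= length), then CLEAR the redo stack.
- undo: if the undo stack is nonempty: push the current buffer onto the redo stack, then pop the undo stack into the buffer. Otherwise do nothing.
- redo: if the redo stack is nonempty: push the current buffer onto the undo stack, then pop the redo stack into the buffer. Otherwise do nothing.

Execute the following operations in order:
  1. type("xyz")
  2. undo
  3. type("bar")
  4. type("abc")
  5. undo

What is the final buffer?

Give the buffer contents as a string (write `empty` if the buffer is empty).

After op 1 (type): buf='xyz' undo_depth=1 redo_depth=0
After op 2 (undo): buf='(empty)' undo_depth=0 redo_depth=1
After op 3 (type): buf='bar' undo_depth=1 redo_depth=0
After op 4 (type): buf='barabc' undo_depth=2 redo_depth=0
After op 5 (undo): buf='bar' undo_depth=1 redo_depth=1

Answer: bar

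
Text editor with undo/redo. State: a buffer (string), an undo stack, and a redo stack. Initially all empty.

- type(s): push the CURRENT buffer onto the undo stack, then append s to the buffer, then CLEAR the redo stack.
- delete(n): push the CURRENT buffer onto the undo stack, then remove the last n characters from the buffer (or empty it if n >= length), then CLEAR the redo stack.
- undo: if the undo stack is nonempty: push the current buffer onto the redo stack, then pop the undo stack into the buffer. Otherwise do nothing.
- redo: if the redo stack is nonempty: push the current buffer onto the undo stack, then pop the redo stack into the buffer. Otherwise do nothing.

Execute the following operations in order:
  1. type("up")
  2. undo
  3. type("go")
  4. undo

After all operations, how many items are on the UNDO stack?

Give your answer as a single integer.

After op 1 (type): buf='up' undo_depth=1 redo_depth=0
After op 2 (undo): buf='(empty)' undo_depth=0 redo_depth=1
After op 3 (type): buf='go' undo_depth=1 redo_depth=0
After op 4 (undo): buf='(empty)' undo_depth=0 redo_depth=1

Answer: 0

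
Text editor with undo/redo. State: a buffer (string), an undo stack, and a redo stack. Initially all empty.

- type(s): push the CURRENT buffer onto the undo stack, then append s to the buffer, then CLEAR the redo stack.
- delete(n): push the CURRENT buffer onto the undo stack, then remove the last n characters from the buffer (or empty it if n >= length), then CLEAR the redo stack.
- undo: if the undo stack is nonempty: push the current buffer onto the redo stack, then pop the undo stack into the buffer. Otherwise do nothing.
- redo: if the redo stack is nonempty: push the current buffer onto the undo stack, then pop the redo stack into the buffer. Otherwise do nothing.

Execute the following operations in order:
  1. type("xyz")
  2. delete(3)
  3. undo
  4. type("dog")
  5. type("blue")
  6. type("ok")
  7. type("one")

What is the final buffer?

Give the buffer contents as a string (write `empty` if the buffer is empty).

After op 1 (type): buf='xyz' undo_depth=1 redo_depth=0
After op 2 (delete): buf='(empty)' undo_depth=2 redo_depth=0
After op 3 (undo): buf='xyz' undo_depth=1 redo_depth=1
After op 4 (type): buf='xyzdog' undo_depth=2 redo_depth=0
After op 5 (type): buf='xyzdogblue' undo_depth=3 redo_depth=0
After op 6 (type): buf='xyzdogblueok' undo_depth=4 redo_depth=0
After op 7 (type): buf='xyzdogblueokone' undo_depth=5 redo_depth=0

Answer: xyzdogblueokone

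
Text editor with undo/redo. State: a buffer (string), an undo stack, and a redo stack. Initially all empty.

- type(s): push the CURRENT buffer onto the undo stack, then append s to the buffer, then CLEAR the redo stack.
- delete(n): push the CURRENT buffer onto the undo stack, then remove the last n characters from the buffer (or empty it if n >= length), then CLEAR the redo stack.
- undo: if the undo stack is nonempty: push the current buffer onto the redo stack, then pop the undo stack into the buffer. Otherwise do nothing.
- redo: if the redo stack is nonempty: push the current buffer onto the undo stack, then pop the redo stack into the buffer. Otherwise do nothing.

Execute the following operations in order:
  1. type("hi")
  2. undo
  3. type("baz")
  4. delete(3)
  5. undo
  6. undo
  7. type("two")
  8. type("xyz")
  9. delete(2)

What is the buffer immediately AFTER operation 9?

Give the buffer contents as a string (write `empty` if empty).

After op 1 (type): buf='hi' undo_depth=1 redo_depth=0
After op 2 (undo): buf='(empty)' undo_depth=0 redo_depth=1
After op 3 (type): buf='baz' undo_depth=1 redo_depth=0
After op 4 (delete): buf='(empty)' undo_depth=2 redo_depth=0
After op 5 (undo): buf='baz' undo_depth=1 redo_depth=1
After op 6 (undo): buf='(empty)' undo_depth=0 redo_depth=2
After op 7 (type): buf='two' undo_depth=1 redo_depth=0
After op 8 (type): buf='twoxyz' undo_depth=2 redo_depth=0
After op 9 (delete): buf='twox' undo_depth=3 redo_depth=0

Answer: twox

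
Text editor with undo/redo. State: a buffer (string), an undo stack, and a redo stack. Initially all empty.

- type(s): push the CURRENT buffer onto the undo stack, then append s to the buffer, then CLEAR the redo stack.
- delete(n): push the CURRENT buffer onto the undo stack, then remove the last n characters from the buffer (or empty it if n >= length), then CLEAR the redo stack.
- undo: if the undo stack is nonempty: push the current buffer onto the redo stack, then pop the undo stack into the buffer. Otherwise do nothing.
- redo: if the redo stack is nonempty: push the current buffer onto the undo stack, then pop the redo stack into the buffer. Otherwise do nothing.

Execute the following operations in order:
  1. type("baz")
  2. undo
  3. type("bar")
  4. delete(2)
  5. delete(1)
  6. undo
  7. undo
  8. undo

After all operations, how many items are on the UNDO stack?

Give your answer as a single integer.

Answer: 0

Derivation:
After op 1 (type): buf='baz' undo_depth=1 redo_depth=0
After op 2 (undo): buf='(empty)' undo_depth=0 redo_depth=1
After op 3 (type): buf='bar' undo_depth=1 redo_depth=0
After op 4 (delete): buf='b' undo_depth=2 redo_depth=0
After op 5 (delete): buf='(empty)' undo_depth=3 redo_depth=0
After op 6 (undo): buf='b' undo_depth=2 redo_depth=1
After op 7 (undo): buf='bar' undo_depth=1 redo_depth=2
After op 8 (undo): buf='(empty)' undo_depth=0 redo_depth=3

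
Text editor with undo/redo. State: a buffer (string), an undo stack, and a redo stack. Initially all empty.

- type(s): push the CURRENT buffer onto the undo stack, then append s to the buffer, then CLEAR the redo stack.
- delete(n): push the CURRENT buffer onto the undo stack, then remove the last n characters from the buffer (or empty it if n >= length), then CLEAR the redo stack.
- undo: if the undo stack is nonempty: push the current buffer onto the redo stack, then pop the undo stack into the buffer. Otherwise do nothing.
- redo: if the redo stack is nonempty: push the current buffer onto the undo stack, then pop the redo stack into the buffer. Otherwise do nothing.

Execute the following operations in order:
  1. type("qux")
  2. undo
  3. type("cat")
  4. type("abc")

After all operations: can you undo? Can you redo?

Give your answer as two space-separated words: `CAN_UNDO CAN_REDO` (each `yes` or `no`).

Answer: yes no

Derivation:
After op 1 (type): buf='qux' undo_depth=1 redo_depth=0
After op 2 (undo): buf='(empty)' undo_depth=0 redo_depth=1
After op 3 (type): buf='cat' undo_depth=1 redo_depth=0
After op 4 (type): buf='catabc' undo_depth=2 redo_depth=0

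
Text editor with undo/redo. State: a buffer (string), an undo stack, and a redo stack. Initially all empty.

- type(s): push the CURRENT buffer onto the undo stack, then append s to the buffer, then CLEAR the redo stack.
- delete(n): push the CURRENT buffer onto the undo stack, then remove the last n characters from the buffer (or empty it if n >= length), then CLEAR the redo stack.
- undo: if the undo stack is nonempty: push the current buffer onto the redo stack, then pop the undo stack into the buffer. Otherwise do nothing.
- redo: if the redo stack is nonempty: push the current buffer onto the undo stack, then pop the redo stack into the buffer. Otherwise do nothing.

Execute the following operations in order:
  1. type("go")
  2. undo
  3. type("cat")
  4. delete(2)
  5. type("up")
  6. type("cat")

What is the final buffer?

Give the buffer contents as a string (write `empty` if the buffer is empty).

Answer: cupcat

Derivation:
After op 1 (type): buf='go' undo_depth=1 redo_depth=0
After op 2 (undo): buf='(empty)' undo_depth=0 redo_depth=1
After op 3 (type): buf='cat' undo_depth=1 redo_depth=0
After op 4 (delete): buf='c' undo_depth=2 redo_depth=0
After op 5 (type): buf='cup' undo_depth=3 redo_depth=0
After op 6 (type): buf='cupcat' undo_depth=4 redo_depth=0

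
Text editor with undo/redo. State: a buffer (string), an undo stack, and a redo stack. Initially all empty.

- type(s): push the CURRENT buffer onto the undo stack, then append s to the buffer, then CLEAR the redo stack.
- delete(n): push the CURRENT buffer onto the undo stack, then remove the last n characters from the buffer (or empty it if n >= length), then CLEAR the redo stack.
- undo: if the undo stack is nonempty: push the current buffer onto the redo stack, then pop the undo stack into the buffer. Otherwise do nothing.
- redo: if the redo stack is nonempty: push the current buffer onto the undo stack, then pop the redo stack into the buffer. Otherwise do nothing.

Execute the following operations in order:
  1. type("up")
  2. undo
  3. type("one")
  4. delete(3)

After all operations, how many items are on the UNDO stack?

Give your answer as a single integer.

Answer: 2

Derivation:
After op 1 (type): buf='up' undo_depth=1 redo_depth=0
After op 2 (undo): buf='(empty)' undo_depth=0 redo_depth=1
After op 3 (type): buf='one' undo_depth=1 redo_depth=0
After op 4 (delete): buf='(empty)' undo_depth=2 redo_depth=0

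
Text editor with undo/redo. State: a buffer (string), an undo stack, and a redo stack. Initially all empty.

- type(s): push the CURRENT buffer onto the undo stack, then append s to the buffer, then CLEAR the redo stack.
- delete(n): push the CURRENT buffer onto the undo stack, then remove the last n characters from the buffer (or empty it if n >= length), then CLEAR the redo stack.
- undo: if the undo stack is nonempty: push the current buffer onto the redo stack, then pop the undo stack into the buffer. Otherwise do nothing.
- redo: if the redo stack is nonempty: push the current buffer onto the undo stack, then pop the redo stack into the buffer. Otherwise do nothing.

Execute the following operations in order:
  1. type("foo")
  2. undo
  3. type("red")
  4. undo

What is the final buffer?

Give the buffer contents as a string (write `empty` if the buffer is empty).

After op 1 (type): buf='foo' undo_depth=1 redo_depth=0
After op 2 (undo): buf='(empty)' undo_depth=0 redo_depth=1
After op 3 (type): buf='red' undo_depth=1 redo_depth=0
After op 4 (undo): buf='(empty)' undo_depth=0 redo_depth=1

Answer: empty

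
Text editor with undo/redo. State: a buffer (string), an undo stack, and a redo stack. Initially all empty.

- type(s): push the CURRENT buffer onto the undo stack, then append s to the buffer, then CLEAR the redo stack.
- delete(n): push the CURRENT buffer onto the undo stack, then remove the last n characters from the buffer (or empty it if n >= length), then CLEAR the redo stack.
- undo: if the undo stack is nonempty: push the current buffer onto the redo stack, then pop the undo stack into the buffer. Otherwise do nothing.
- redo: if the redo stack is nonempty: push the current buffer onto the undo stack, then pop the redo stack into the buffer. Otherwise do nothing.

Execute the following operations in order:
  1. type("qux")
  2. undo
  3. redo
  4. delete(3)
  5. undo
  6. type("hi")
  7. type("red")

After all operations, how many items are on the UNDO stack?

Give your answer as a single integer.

Answer: 3

Derivation:
After op 1 (type): buf='qux' undo_depth=1 redo_depth=0
After op 2 (undo): buf='(empty)' undo_depth=0 redo_depth=1
After op 3 (redo): buf='qux' undo_depth=1 redo_depth=0
After op 4 (delete): buf='(empty)' undo_depth=2 redo_depth=0
After op 5 (undo): buf='qux' undo_depth=1 redo_depth=1
After op 6 (type): buf='quxhi' undo_depth=2 redo_depth=0
After op 7 (type): buf='quxhired' undo_depth=3 redo_depth=0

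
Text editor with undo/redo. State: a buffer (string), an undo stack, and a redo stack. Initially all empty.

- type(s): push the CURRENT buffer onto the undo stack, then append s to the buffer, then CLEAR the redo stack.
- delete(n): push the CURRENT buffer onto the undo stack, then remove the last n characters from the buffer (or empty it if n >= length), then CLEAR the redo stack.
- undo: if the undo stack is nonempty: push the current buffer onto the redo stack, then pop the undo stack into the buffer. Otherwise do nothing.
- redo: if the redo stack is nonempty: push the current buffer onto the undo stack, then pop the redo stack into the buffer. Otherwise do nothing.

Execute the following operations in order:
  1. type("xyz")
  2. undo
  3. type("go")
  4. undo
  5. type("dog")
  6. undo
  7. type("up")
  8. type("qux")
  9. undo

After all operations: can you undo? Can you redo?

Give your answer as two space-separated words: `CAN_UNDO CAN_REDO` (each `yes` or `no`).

Answer: yes yes

Derivation:
After op 1 (type): buf='xyz' undo_depth=1 redo_depth=0
After op 2 (undo): buf='(empty)' undo_depth=0 redo_depth=1
After op 3 (type): buf='go' undo_depth=1 redo_depth=0
After op 4 (undo): buf='(empty)' undo_depth=0 redo_depth=1
After op 5 (type): buf='dog' undo_depth=1 redo_depth=0
After op 6 (undo): buf='(empty)' undo_depth=0 redo_depth=1
After op 7 (type): buf='up' undo_depth=1 redo_depth=0
After op 8 (type): buf='upqux' undo_depth=2 redo_depth=0
After op 9 (undo): buf='up' undo_depth=1 redo_depth=1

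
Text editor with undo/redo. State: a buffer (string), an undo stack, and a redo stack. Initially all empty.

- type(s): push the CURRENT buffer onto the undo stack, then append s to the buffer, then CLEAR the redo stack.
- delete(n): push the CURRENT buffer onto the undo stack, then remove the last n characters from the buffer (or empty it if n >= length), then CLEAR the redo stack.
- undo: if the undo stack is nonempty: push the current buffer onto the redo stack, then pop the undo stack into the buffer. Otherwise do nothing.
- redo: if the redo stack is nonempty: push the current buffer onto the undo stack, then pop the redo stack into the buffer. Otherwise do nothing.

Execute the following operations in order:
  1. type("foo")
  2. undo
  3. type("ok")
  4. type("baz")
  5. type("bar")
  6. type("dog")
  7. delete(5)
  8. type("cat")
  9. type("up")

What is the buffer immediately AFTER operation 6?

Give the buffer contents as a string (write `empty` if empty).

Answer: okbazbardog

Derivation:
After op 1 (type): buf='foo' undo_depth=1 redo_depth=0
After op 2 (undo): buf='(empty)' undo_depth=0 redo_depth=1
After op 3 (type): buf='ok' undo_depth=1 redo_depth=0
After op 4 (type): buf='okbaz' undo_depth=2 redo_depth=0
After op 5 (type): buf='okbazbar' undo_depth=3 redo_depth=0
After op 6 (type): buf='okbazbardog' undo_depth=4 redo_depth=0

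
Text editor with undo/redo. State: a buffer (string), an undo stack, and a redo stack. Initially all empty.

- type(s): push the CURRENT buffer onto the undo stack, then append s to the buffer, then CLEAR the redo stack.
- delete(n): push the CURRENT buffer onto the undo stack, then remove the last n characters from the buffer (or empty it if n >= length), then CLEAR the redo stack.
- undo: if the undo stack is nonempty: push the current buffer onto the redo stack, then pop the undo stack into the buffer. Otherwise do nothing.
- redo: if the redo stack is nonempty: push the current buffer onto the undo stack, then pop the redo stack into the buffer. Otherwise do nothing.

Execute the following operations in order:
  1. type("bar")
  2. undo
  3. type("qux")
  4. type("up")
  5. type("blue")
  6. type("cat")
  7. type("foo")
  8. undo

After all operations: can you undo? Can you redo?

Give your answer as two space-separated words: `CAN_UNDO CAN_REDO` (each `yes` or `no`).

After op 1 (type): buf='bar' undo_depth=1 redo_depth=0
After op 2 (undo): buf='(empty)' undo_depth=0 redo_depth=1
After op 3 (type): buf='qux' undo_depth=1 redo_depth=0
After op 4 (type): buf='quxup' undo_depth=2 redo_depth=0
After op 5 (type): buf='quxupblue' undo_depth=3 redo_depth=0
After op 6 (type): buf='quxupbluecat' undo_depth=4 redo_depth=0
After op 7 (type): buf='quxupbluecatfoo' undo_depth=5 redo_depth=0
After op 8 (undo): buf='quxupbluecat' undo_depth=4 redo_depth=1

Answer: yes yes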